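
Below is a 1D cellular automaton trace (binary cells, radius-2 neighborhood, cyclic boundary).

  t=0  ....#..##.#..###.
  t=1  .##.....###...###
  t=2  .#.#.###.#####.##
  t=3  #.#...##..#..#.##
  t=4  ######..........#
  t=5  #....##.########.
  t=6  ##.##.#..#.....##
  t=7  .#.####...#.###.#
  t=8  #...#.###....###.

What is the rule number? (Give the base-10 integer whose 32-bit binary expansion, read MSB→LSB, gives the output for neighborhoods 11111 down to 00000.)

  nb #####: next=.  (t=2,i=11, bit31=0)
  nb ####.: next=.  (t=2,i=12, bit30=0)
  nb ###.#: next=#  (t=1,i=16, bit29=1)
  nb ###..: next=#  (t=0,i=15, bit28=1)
  nb ##.##: next=.  (t=1,i=0, bit27=0)
  nb ##.#.: next=#  (t=0,i=9, bit26=1)
  nb ##..#: next=.  (t=3,i=8, bit25=0)
  nb ##...: next=#  (t=0,i=16, bit24=1)
  nb #.###: next=.  (t=2,i=5, bit23=0)
  nb #.##.: next=#  (t=1,i=1, bit22=1)
  nb #.#.#: next=.  (t=2,i=1, bit21=0)
  nb #.#..: next=#  (t=0,i=10, bit20=1)
  nb #..##: next=.  (t=0,i=6, bit19=0)
  nb #..#.: next=.  (t=3,i=9, bit18=0)
  nb #...#: next=#  (t=1,i=12, bit17=1)
  nb #....: next=.  (t=0,i=0, bit16=0)
  nb .####: next=#  (t=2,i=10, bit15=1)
  nb .###.: next=#  (t=0,i=14, bit14=1)
  nb .##.#: next=#  (t=0,i=8, bit13=1)
  nb .##..: next=.  (t=1,i=2, bit12=0)
  nb .#.##: next=.  (t=2,i=4, bit11=0)
  nb .#.#.: next=#  (t=2,i=2, bit10=1)
  nb .#..#: next=.  (t=0,i=5, bit9=0)
  nb .#...: next=#  (t=3,i=3, bit8=1)
  nb ..###: next=.  (t=0,i=13, bit7=0)
  nb ..##.: next=.  (t=0,i=7, bit6=0)
  nb ..#.#: next=.  (t=3,i=13, bit5=0)
  nb ..#..: next=.  (t=0,i=4, bit4=0)
  nb ...##: next=#  (t=1,i=7, bit3=1)
  nb ...#.: next=.  (t=0,i=3, bit2=0)
  nb ....#: next=#  (t=0,i=2, bit1=1)
  nb .....: next=#  (t=0,i=1, bit0=1)
  bits 00110101010100101110010100001011 = 894625035

894625035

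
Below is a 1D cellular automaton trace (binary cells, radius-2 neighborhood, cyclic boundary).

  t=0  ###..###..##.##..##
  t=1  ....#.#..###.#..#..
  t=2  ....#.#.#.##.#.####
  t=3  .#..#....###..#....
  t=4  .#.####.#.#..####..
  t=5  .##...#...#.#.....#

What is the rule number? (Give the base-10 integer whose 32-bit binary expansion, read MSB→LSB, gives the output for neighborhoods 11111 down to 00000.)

  ##### -> .   bit 31 = 0  t=0,i=0
  ####. -> .   bit 30 = 0  t=0,i=1
  ###.# -> #   bit 29 = 1  t=1,i=11
  ###.. -> .   bit 28 = 0  t=0,i=2
  ##.## -> .   bit 27 = 0  t=0,i=12
  ##.#. -> .   bit 26 = 0  t=1,i=12
  ##..# -> .   bit 25 = 0  t=0,i=3
  ##... -> .   bit 24 = 0  t=2,i=0
  #.### -> .   bit 23 = 0  t=2,i=15
  #.##. -> #   bit 22 = 1  t=0,i=13
  #.#.# -> .   bit 21 = 0  t=2,i=6
  #.#.. -> #   bit 20 = 1  t=1,i=6
  #..## -> #   bit 19 = 1  t=0,i=4
  #..#. -> #   bit 18 = 1  t=1,i=15
  #...# -> #   bit 17 = 1  t=4,i=18
  #.... -> #   bit 16 = 1  t=1,i=18
  .#### -> .   bit 15 = 0  t=0,i=18
  .###. -> #   bit 14 = 1  t=0,i=6
  .##.# -> #   bit 13 = 1  t=0,i=11
  .##.. -> .   bit 12 = 0  t=0,i=14
  .#.## -> #   bit 11 = 1  t=2,i=9
  .#.#. -> .   bit 10 = 0  t=1,i=5
  .#..# -> .   bit 9 = 0  t=1,i=7
  .#... -> #   bit 8 = 1  t=1,i=17
  ..### -> .   bit 7 = 0  t=0,i=5
  ..##. -> #   bit 6 = 1  t=0,i=10
  ..#.# -> #   bit 5 = 1  t=1,i=4
  ..#.. -> #   bit 4 = 1  t=1,i=16
  ...## -> #   bit 3 = 1  t=3,i=8
  ...#. -> .   bit 2 = 0  t=1,i=3
  ....# -> .   bit 1 = 0  t=1,i=2
  ..... -> .   bit 0 = 0  t=1,i=0
  bits 00100000010111110110100101111000 = 543123832

543123832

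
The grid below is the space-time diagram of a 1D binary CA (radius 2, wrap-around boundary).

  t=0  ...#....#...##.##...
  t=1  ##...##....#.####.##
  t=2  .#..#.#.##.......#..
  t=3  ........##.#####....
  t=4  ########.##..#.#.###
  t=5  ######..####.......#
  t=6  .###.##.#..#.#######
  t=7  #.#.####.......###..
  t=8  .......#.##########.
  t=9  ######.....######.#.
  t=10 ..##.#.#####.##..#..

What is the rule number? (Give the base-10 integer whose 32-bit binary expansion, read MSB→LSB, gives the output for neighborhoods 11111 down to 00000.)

  nb #####: next=#  (t=3,i=13, bit31=1)
  nb ####.: next=.  (t=1,i=0, bit30=0)
  nb ###.#: next=.  (t=1,i=16, bit29=0)
  nb ###..: next=#  (t=1,i=1, bit28=1)
  nb ##.##: next=#  (t=0,i=14, bit27=1)
  nb ##.#.: next=#  (t=6,i=7, bit26=1)
  nb ##..#: next=#  (t=4,i=11, bit25=1)
  nb ##...: next=.  (t=0,i=17, bit24=0)
  nb #.###: next=.  (t=1,i=13, bit23=0)
  nb #.##.: next=#  (t=0,i=15, bit22=1)
  nb #.#.#: next=.  (t=2,i=6, bit21=0)
  nb #.#..: next=.  (t=6,i=8, bit20=0)
  nb #..##: next=.  (t=5,i=7, bit19=0)
  nb #..#.: next=.  (t=2,i=3, bit18=0)
  nb #...#: next=.  (t=0,i=10, bit17=0)
  nb #....: next=#  (t=0,i=5, bit16=1)
  nb .####: next=.  (t=1,i=14, bit15=0)
  nb .###.: next=#  (t=6,i=2, bit14=1)
  nb .##.#: next=#  (t=0,i=13, bit13=1)
  nb .##..: next=#  (t=0,i=16, bit12=1)
  nb .#.##: next=.  (t=1,i=12, bit11=0)
  nb .#.#.: next=.  (t=2,i=5, bit10=0)
  nb .#..#: next=.  (t=2,i=2, bit9=0)
  nb .#...: next=.  (t=0,i=4, bit8=0)
  nb ..###: next=#  (t=5,i=8, bit7=1)
  nb ..##.: next=.  (t=0,i=12, bit6=0)
  nb ..#.#: next=.  (t=1,i=11, bit5=0)
  nb ..#..: next=.  (t=0,i=3, bit4=0)
  nb ...##: next=#  (t=0,i=11, bit3=1)
  nb ...#.: next=.  (t=0,i=2, bit2=0)
  nb ....#: next=#  (t=0,i=1, bit1=1)
  nb .....: next=#  (t=0,i=0, bit0=1)
  bits 10011110010000010111000010001011 = 2655088779

2655088779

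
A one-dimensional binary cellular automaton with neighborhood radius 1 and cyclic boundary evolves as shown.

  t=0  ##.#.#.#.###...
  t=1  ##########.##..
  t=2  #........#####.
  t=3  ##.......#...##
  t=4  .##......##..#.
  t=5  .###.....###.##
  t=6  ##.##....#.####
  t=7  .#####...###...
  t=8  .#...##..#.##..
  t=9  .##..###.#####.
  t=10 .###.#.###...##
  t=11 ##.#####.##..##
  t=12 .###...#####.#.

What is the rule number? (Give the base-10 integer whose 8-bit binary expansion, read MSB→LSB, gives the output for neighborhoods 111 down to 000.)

  ###|.  b7=0 t=0,i=10
  ##.|#  b6=1 t=0,i=1
  #.#|#  b5=1 t=0,i=2
  #..|#  b4=1 t=0,i=12
  .##|#  b3=1 t=0,i=0
  .#.|#  b2=1 t=0,i=3
  ..#|.  b1=0 t=0,i=14
  ...|.  b0=0 t=0,i=13
  bits 01111100 = 124

124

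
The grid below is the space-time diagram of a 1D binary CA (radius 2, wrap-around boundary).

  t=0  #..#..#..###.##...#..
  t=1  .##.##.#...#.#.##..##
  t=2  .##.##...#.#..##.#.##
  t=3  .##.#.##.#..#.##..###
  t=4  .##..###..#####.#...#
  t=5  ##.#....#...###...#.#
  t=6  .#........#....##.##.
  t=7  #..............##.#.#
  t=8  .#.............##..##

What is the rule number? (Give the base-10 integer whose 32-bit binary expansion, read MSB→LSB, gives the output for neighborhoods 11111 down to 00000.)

3813026400

  #####|#  b31=1 t=4,i=12
  ####.|#  b30=1 t=4,i=13
  ###.#|#  b29=1 t=0,i=11
  ###..|.  b28=0 t=4,i=7
  ##.##|.  b27=0 t=0,i=12
  ##.#.|.  b26=0 t=1,i=6
  ##..#|#  b25=1 t=1,i=17
  ##...|#  b24=1 t=0,i=15
  #.###|.  b23=0 t=5,i=20
  #.##.|#  b22=1 t=0,i=13
  #.#.#|.  b21=0 t=1,i=13
  #.#..|.  b20=0 t=1,i=7
  #..##|.  b19=0 t=0,i=8
  #..#.|#  b18=1 t=0,i=2
  #...#|#  b17=1 t=0,i=16
  #....|.  b16=0 t=5,i=5
  .####|.  b15=0 t=4,i=11
  .###.|.  b14=0 t=0,i=10
  .##.#|#  b13=1 t=1,i=2
  .##..|.  b12=0 t=0,i=14
  .#.##|#  b11=1 t=1,i=14
  .#.#.|.  b10=0 t=1,i=12
  .#..#|#  b9=1 t=0,i=1
  .#...|.  b8=0 t=1,i=8
  ..###|.  b7=0 t=0,i=9
  ..##.|#  b6=1 t=1,i=19
  ..#.#|#  b5=1 t=1,i=11
  ..#..|.  b4=0 t=0,i=0
  ...##|.  b3=0 t=5,i=11
  ...#.|.  b2=0 t=0,i=17
  ....#|.  b1=0 t=5,i=6
  .....|.  b0=0 t=6,i=4
  bits 11100011010001100010101001100000 = 3813026400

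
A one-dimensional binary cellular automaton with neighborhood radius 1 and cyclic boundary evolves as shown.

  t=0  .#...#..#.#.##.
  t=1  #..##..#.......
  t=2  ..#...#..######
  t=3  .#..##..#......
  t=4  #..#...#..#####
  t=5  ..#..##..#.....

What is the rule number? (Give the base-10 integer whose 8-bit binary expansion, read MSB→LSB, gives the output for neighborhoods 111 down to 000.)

3

  ### -> .   bit 7 = 0  t=2,i=10
  ##. -> .   bit 6 = 0  t=0,i=13
  #.# -> .   bit 5 = 0  t=0,i=9
  #.. -> .   bit 4 = 0  t=0,i=2
  .## -> .   bit 3 = 0  t=0,i=12
  .#. -> .   bit 2 = 0  t=0,i=1
  ..# -> #   bit 1 = 1  t=0,i=0
  ... -> #   bit 0 = 1  t=0,i=3
  bits 00000011 = 3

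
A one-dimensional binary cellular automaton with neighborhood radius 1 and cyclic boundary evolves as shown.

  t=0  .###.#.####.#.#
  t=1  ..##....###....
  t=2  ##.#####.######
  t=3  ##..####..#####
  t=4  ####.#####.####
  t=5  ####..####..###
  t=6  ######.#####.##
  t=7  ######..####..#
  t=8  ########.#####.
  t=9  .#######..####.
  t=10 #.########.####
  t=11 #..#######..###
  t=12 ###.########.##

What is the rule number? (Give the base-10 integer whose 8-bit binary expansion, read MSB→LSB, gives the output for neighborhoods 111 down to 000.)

211

  nb ###: next=#  (t=0,i=2, bit7=1)
  nb ##.: next=#  (t=0,i=3, bit6=1)
  nb #.#: next=.  (t=0,i=0, bit5=0)
  nb #..: next=#  (t=1,i=4, bit4=1)
  nb .##: next=.  (t=0,i=1, bit3=0)
  nb .#.: next=.  (t=0,i=5, bit2=0)
  nb ..#: next=#  (t=1,i=1, bit1=1)
  nb ...: next=#  (t=1,i=0, bit0=1)
  bits 11010011 = 211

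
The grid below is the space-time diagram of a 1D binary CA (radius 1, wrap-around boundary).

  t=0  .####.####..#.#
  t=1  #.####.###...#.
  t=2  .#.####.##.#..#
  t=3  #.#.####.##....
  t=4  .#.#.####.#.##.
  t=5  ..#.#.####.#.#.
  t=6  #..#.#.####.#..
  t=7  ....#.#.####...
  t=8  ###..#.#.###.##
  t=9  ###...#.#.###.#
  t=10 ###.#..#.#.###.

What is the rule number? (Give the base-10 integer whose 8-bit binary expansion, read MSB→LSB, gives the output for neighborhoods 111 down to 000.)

  ### -> #   bit 7 = 1  t=0,i=2
  ##. -> #   bit 6 = 1  t=0,i=4
  #.# -> #   bit 5 = 1  t=0,i=0
  #.. -> .   bit 4 = 0  t=0,i=10
  .## -> .   bit 3 = 0  t=0,i=1
  .#. -> .   bit 2 = 0  t=0,i=12
  ..# -> .   bit 1 = 0  t=0,i=11
  ... -> #   bit 0 = 1  t=1,i=11
  bits 11100001 = 225

225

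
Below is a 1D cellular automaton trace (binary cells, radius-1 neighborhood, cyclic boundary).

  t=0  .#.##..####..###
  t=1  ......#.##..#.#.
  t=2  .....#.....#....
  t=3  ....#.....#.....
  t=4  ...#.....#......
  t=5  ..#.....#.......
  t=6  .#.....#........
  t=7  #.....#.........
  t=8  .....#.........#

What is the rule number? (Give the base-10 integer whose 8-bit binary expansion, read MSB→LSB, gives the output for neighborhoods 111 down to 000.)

130

  nb ###: next=#  (t=0,i=8, bit7=1)
  nb ##.: next=.  (t=0,i=4, bit6=0)
  nb #.#: next=.  (t=0,i=0, bit5=0)
  nb #..: next=.  (t=0,i=5, bit4=0)
  nb .##: next=.  (t=0,i=3, bit3=0)
  nb .#.: next=.  (t=0,i=1, bit2=0)
  nb ..#: next=#  (t=0,i=6, bit1=1)
  nb ...: next=.  (t=1,i=0, bit0=0)
  bits 10000010 = 130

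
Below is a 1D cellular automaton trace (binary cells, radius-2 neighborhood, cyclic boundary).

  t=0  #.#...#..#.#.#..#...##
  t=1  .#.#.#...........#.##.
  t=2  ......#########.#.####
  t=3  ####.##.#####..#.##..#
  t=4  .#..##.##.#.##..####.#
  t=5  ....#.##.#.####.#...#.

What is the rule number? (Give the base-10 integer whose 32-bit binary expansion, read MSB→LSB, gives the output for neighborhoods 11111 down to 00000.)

2680232397

  nb #####: next=#  (t=2,i=8, bit31=1)
  nb ####.: next=.  (t=2,i=13, bit30=0)
  nb ###.#: next=.  (t=0,i=0, bit29=0)
  nb ###..: next=#  (t=2,i=21, bit28=1)
  nb ##.##: next=#  (t=3,i=4, bit27=1)
  nb ##.#.: next=#  (t=0,i=1, bit26=1)
  nb ##..#: next=#  (t=1,i=21, bit25=1)
  nb ##...: next=#  (t=2,i=0, bit24=1)
  nb #.###: next=#  (t=2,i=18, bit23=1)
  nb #.##.: next=#  (t=1,i=19, bit22=1)
  nb #.#.#: next=.  (t=0,i=11, bit21=0)
  nb #.#..: next=.  (t=0,i=2, bit20=0)
  nb #..##: next=.  (t=3,i=20, bit19=0)
  nb #..#.: next=.  (t=0,i=8, bit18=0)
  nb #...#: next=.  (t=0,i=4, bit17=0)
  nb #....: next=#  (t=1,i=7, bit16=1)
  nb .####: next=.  (t=2,i=7, bit15=0)
  nb .###.: next=.  (t=0,i=21, bit14=0)
  nb .##.#: next=.  (t=3,i=6, bit13=0)
  nb .##..: next=#  (t=1,i=20, bit12=1)
  nb .#.##: next=#  (t=1,i=18, bit11=1)
  nb .#.#.: next=.  (t=0,i=10, bit10=0)
  nb .#..#: next=.  (t=0,i=7, bit9=0)
  nb .#...: next=#  (t=0,i=3, bit8=1)
  nb ..###: next=#  (t=0,i=20, bit7=1)
  nb ..##.: next=#  (t=4,i=4, bit6=1)
  nb ..#.#: next=.  (t=0,i=9, bit5=0)
  nb ..#..: next=.  (t=0,i=6, bit4=0)
  nb ...##: next=#  (t=0,i=19, bit3=1)
  nb ...#.: next=#  (t=0,i=5, bit2=1)
  nb ....#: next=.  (t=1,i=15, bit1=0)
  nb .....: next=#  (t=1,i=8, bit0=1)
  bits 10011111110000010001100111001101 = 2680232397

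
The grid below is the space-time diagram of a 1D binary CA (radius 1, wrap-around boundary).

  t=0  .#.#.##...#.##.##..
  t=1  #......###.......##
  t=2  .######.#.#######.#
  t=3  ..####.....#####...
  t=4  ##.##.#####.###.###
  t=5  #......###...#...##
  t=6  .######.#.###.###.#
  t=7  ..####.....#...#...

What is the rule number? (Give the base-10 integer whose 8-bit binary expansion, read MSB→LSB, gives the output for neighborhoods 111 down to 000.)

  ###|#  b7=1 t=1,i=8
  ##.|.  b6=0 t=0,i=6
  #.#|.  b5=0 t=0,i=2
  #..|#  b4=1 t=0,i=7
  .##|.  b3=0 t=0,i=5
  .#.|.  b2=0 t=0,i=1
  ..#|#  b1=1 t=0,i=0
  ...|#  b0=1 t=0,i=8
  bits 10010011 = 147

147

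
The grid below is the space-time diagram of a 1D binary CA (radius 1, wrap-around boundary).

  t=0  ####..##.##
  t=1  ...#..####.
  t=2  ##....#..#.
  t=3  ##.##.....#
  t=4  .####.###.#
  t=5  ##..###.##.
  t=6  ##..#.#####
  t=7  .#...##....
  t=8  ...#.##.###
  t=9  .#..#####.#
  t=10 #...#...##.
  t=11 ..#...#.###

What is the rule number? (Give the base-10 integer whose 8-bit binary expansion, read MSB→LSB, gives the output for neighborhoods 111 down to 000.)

  ###|.  b7=0 t=0,i=0
  ##.|#  b6=1 t=0,i=3
  #.#|#  b5=1 t=0,i=8
  #..|.  b4=0 t=0,i=4
  .##|#  b3=1 t=0,i=6
  .#.|.  b2=0 t=1,i=3
  ..#|.  b1=0 t=0,i=5
  ...|#  b0=1 t=1,i=0
  bits 01101001 = 105

105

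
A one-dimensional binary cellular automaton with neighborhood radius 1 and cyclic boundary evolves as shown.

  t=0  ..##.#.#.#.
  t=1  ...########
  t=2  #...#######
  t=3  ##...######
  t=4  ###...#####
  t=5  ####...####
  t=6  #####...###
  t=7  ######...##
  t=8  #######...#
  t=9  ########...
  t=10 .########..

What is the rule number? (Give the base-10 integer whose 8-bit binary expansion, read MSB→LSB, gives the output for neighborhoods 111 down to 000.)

  ### -> #   bit 7 = 1  t=1,i=4
  ##. -> #   bit 6 = 1  t=0,i=3
  #.# -> #   bit 5 = 1  t=0,i=4
  #.. -> #   bit 4 = 1  t=0,i=10
  .## -> .   bit 3 = 0  t=0,i=2
  .#. -> #   bit 2 = 1  t=0,i=5
  ..# -> .   bit 1 = 0  t=0,i=1
  ... -> .   bit 0 = 0  t=0,i=0
  bits 11110100 = 244

244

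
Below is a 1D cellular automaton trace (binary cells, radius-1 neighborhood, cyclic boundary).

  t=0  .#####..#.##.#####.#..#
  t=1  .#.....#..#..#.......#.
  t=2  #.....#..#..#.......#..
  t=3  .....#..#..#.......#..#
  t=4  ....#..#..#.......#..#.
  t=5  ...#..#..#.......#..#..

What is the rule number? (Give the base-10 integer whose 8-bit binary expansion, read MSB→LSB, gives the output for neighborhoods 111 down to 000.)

10

  ### -> .   bit 7 = 0  t=0,i=2
  ##. -> .   bit 6 = 0  t=0,i=5
  #.# -> .   bit 5 = 0  t=0,i=0
  #.. -> .   bit 4 = 0  t=0,i=6
  .## -> #   bit 3 = 1  t=0,i=1
  .#. -> .   bit 2 = 0  t=0,i=8
  ..# -> #   bit 1 = 1  t=0,i=7
  ... -> .   bit 0 = 0  t=1,i=3
  bits 00001010 = 10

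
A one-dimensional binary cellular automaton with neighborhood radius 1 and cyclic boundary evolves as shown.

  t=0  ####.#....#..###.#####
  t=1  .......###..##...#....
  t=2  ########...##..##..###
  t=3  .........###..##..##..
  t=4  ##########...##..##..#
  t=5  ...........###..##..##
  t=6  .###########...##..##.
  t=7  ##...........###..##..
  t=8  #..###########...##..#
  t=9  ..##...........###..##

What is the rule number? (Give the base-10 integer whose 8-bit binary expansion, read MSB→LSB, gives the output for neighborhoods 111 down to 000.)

11

  ### -> .   bit 7 = 0  t=0,i=0
  ##. -> .   bit 6 = 0  t=0,i=3
  #.# -> .   bit 5 = 0  t=0,i=4
  #.. -> .   bit 4 = 0  t=0,i=6
  .## -> #   bit 3 = 1  t=0,i=13
  .#. -> .   bit 2 = 0  t=0,i=5
  ..# -> #   bit 1 = 1  t=0,i=9
  ... -> #   bit 0 = 1  t=0,i=7
  bits 00001011 = 11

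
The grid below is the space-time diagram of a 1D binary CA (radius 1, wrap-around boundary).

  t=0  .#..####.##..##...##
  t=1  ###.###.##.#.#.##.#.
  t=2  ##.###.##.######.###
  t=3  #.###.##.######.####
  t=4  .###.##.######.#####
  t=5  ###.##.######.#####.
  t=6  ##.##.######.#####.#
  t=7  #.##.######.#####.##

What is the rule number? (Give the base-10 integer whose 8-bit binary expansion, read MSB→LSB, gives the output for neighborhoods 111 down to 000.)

189

  ### -> #   bit 7 = 1  t=0,i=5
  ##. -> .   bit 6 = 0  t=0,i=7
  #.# -> #   bit 5 = 1  t=0,i=0
  #.. -> #   bit 4 = 1  t=0,i=2
  .## -> #   bit 3 = 1  t=0,i=4
  .#. -> #   bit 2 = 1  t=0,i=1
  ..# -> .   bit 1 = 0  t=0,i=3
  ... -> #   bit 0 = 1  t=0,i=16
  bits 10111101 = 189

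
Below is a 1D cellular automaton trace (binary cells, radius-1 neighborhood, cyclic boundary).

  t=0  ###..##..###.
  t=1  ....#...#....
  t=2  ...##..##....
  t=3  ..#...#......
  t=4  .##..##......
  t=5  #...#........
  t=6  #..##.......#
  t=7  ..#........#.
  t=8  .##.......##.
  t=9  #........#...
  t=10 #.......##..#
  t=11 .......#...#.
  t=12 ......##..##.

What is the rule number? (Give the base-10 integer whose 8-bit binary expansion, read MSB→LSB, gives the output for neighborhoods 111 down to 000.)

6

  ###|.  b7=0 t=0,i=1
  ##.|.  b6=0 t=0,i=2
  #.#|.  b5=0 t=0,i=12
  #..|.  b4=0 t=0,i=3
  .##|.  b3=0 t=0,i=0
  .#.|#  b2=1 t=1,i=4
  ..#|#  b1=1 t=0,i=4
  ...|.  b0=0 t=1,i=0
  bits 00000110 = 6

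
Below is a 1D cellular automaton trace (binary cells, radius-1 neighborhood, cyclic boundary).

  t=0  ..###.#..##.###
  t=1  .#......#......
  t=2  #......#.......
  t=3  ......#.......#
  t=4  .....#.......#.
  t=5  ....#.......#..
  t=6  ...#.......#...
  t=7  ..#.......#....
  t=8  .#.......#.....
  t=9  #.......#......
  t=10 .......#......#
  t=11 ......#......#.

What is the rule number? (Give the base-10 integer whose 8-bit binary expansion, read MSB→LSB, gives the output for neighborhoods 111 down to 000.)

  nb ###: next=.  (t=0,i=3, bit7=0)
  nb ##.: next=.  (t=0,i=4, bit6=0)
  nb #.#: next=.  (t=0,i=5, bit5=0)
  nb #..: next=.  (t=0,i=0, bit4=0)
  nb .##: next=.  (t=0,i=2, bit3=0)
  nb .#.: next=.  (t=0,i=6, bit2=0)
  nb ..#: next=#  (t=0,i=1, bit1=1)
  nb ...: next=.  (t=1,i=3, bit0=0)
  bits 00000010 = 2

2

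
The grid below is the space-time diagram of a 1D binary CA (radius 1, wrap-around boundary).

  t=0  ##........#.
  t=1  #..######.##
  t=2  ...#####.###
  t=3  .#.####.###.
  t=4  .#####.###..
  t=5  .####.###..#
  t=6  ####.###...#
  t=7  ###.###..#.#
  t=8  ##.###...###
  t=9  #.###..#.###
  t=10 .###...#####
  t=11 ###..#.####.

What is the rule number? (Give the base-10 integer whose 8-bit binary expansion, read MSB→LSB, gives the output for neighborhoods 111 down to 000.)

  [7] ### => #  t=1,i=4
  [6] ##. => .  t=0,i=1
  [5] #.# => #  t=0,i=11
  [4] #.. => .  t=0,i=2
  [3] .## => #  t=0,i=0
  [2] .#. => #  t=0,i=10
  [1] ..# => .  t=0,i=9
  [0] ... => #  t=0,i=3
  bits 10101101 = 173

173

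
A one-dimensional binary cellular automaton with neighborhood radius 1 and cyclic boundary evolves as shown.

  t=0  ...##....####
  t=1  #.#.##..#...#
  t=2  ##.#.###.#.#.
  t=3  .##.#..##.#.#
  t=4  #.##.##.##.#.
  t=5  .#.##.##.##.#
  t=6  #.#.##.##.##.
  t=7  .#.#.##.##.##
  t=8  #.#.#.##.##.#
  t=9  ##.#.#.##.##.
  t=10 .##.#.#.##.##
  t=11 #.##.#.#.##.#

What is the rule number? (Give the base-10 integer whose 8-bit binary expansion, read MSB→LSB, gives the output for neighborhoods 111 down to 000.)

114

  nb ###: next=.  (t=0,i=10, bit7=0)
  nb ##.: next=#  (t=0,i=4, bit6=1)
  nb #.#: next=#  (t=1,i=1, bit5=1)
  nb #..: next=#  (t=0,i=0, bit4=1)
  nb .##: next=.  (t=0,i=3, bit3=0)
  nb .#.: next=.  (t=1,i=2, bit2=0)
  nb ..#: next=#  (t=0,i=2, bit1=1)
  nb ...: next=.  (t=0,i=1, bit0=0)
  bits 01110010 = 114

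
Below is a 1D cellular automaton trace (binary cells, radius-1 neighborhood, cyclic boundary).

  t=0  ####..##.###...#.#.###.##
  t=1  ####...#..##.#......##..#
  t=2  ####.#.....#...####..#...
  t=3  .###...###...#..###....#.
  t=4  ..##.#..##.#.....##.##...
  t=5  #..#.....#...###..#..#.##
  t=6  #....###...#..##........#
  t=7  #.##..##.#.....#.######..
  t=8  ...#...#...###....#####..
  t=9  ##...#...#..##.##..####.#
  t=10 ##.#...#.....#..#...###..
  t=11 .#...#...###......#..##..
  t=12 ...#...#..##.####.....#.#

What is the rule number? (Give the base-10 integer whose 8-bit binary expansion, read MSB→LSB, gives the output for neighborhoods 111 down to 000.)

193

  [7] ### => #  t=0,i=0
  [6] ##. => #  t=0,i=3
  [5] #.# => .  t=0,i=8
  [4] #.. => .  t=0,i=4
  [3] .## => .  t=0,i=6
  [2] .#. => .  t=0,i=15
  [1] ..# => .  t=0,i=5
  [0] ... => #  t=0,i=13
  bits 11000001 = 193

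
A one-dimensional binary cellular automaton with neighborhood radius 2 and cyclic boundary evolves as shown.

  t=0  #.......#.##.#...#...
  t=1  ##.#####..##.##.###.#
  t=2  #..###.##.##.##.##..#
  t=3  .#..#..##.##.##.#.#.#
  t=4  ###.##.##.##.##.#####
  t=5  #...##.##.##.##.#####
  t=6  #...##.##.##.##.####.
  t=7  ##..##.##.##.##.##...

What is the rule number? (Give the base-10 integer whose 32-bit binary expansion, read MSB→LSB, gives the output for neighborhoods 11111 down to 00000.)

  [31] ##### => #  t=1,i=5
  [30] ####. => .  t=1,i=6
  [29] ###.# => .  t=1,i=1
  [28] ###.. => #  t=1,i=7
  [27] ##.## => .  t=1,i=2
  [26] ##.#. => .  t=0,i=12
  [25] ##..# => #  t=1,i=8
  [24] ##... => .  t=5,i=1
  [23] #.### => #  t=1,i=3
  [22] #.##. => #  t=0,i=10
  [21] #.#.# => #  t=3,i=16
  [20] #.#.. => #  t=0,i=13
  [19] #..## => .  t=1,i=9
  [18] #..#. => .  t=3,i=3
  [17] #...# => .  t=0,i=15
  [16] #.... => .  t=0,i=2
  [15] .#### => #  t=1,i=4
  [14] .###. => #  t=1,i=0
  [13] .##.# => #  t=0,i=11
  [12] .##.. => .  t=2,i=0
  [11] .#.## => .  t=0,i=9
  [10] .#.#. => #  t=3,i=0
  [9] .#..# => #  t=3,i=2
  [8] .#... => #  t=0,i=1
  [7] ..### => .  t=2,i=3
  [6] ..##. => #  t=1,i=10
  [5] ..#.# => .  t=0,i=8
  [4] ..#.. => #  t=0,i=0
  [3] ...## => .  t=5,i=3
  [2] ...#. => #  t=0,i=7
  [1] ....# => #  t=0,i=6
  [0] ..... => #  t=0,i=3
  bits 10010010111100001110011101010111 = 2465261399

2465261399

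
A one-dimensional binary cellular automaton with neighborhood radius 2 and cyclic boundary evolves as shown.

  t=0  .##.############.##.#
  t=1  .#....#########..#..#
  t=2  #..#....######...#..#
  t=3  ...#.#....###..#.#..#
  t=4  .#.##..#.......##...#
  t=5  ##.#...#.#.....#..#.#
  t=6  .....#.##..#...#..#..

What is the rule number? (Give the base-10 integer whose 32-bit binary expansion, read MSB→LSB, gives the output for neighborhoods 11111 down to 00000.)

3227714672

  nb #####: next=#  (t=0,i=6, bit31=1)
  nb ####.: next=#  (t=0,i=14, bit30=1)
  nb ###.#: next=.  (t=0,i=15, bit29=0)
  nb ###..: next=.  (t=1,i=14, bit28=0)
  nb ##.##: next=.  (t=0,i=3, bit27=0)
  nb ##.#.: next=.  (t=0,i=19, bit26=0)
  nb ##..#: next=.  (t=1,i=15, bit25=0)
  nb ##...: next=.  (t=2,i=14, bit24=0)
  nb #.###: next=.  (t=0,i=4, bit23=0)
  nb #.##.: next=#  (t=0,i=1, bit22=1)
  nb #.#.#: next=#  (t=0,i=20, bit21=1)
  nb #.#..: next=.  (t=1,i=1, bit20=0)
  nb #..##: next=.  (t=2,i=19, bit19=0)
  nb #..#.: next=.  (t=1,i=16, bit18=0)
  nb #...#: next=#  (t=2,i=15, bit17=1)
  nb #....: next=#  (t=1,i=3, bit16=1)
  nb .####: next=.  (t=0,i=5, bit15=0)
  nb .###.: next=.  (t=3,i=11, bit14=0)
  nb .##.#: next=.  (t=0,i=2, bit13=0)
  nb .##..: next=.  (t=2,i=0, bit12=0)
  nb .#.##: next=.  (t=0,i=0, bit11=0)
  nb .#.#.: next=#  (t=1,i=0, bit10=1)
  nb .#..#: next=.  (t=1,i=18, bit9=0)
  nb .#...: next=.  (t=1,i=2, bit8=0)
  nb ..###: next=.  (t=1,i=6, bit7=0)
  nb ..##.: next=#  (t=2,i=20, bit6=1)
  nb ..#.#: next=#  (t=1,i=20, bit5=1)
  nb ..#..: next=#  (t=1,i=17, bit4=1)
  nb ...##: next=.  (t=1,i=5, bit3=0)
  nb ...#.: next=.  (t=2,i=16, bit2=0)
  nb ....#: next=.  (t=1,i=4, bit1=0)
  nb .....: next=.  (t=4,i=10, bit0=0)
  bits 11000000011000110000010001110000 = 3227714672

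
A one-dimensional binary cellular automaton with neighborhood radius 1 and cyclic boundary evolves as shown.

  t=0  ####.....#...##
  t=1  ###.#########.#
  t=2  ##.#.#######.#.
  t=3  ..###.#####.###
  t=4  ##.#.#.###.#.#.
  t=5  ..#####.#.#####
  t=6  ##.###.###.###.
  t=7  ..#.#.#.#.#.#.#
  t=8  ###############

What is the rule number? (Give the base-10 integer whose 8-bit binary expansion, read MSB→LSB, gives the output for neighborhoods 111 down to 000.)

  ###|#  b7=1 t=0,i=0
  ##.|.  b6=0 t=0,i=3
  #.#|#  b5=1 t=1,i=3
  #..|#  b4=1 t=0,i=4
  .##|.  b3=0 t=0,i=13
  .#.|#  b2=1 t=0,i=9
  ..#|#  b1=1 t=0,i=8
  ...|#  b0=1 t=0,i=5
  bits 10110111 = 183

183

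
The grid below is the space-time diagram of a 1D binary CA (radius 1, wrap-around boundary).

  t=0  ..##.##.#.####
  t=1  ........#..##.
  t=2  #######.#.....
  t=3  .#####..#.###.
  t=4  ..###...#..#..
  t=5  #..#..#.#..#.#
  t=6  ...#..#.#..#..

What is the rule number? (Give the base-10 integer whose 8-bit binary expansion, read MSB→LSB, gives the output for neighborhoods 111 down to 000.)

133

  ### -> #   bit 7 = 1  t=0,i=11
  ##. -> .   bit 6 = 0  t=0,i=3
  #.# -> .   bit 5 = 0  t=0,i=4
  #.. -> .   bit 4 = 0  t=0,i=0
  .## -> .   bit 3 = 0  t=0,i=2
  .#. -> #   bit 2 = 1  t=0,i=8
  ..# -> .   bit 1 = 0  t=0,i=1
  ... -> #   bit 0 = 1  t=1,i=0
  bits 10000101 = 133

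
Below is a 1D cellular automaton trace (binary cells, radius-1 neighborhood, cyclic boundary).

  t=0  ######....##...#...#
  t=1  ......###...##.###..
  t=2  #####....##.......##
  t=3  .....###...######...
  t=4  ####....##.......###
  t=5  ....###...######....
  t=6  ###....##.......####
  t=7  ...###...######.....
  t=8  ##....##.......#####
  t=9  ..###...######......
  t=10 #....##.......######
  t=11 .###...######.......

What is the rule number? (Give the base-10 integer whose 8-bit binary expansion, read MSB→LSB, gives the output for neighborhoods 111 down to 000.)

21

  [7] ### => .  t=0,i=0
  [6] ##. => .  t=0,i=5
  [5] #.# => .  t=1,i=14
  [4] #.. => #  t=0,i=6
  [3] .## => .  t=0,i=10
  [2] .#. => #  t=0,i=15
  [1] ..# => .  t=0,i=9
  [0] ... => #  t=0,i=7
  bits 00010101 = 21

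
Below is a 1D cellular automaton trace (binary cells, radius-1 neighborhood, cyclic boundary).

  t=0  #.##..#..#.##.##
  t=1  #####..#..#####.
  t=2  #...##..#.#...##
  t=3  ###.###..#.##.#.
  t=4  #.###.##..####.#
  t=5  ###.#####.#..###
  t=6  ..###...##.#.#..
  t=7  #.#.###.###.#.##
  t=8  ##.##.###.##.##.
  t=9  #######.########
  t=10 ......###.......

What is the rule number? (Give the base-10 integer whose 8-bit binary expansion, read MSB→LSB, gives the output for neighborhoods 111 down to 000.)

  ###|.  b7=0 t=0,i=15
  ##.|#  b6=1 t=0,i=0
  #.#|#  b5=1 t=0,i=1
  #..|#  b4=1 t=0,i=4
  .##|#  b3=1 t=0,i=2
  .#.|.  b2=0 t=0,i=6
  ..#|.  b1=0 t=0,i=5
  ...|#  b0=1 t=2,i=2
  bits 01111001 = 121

121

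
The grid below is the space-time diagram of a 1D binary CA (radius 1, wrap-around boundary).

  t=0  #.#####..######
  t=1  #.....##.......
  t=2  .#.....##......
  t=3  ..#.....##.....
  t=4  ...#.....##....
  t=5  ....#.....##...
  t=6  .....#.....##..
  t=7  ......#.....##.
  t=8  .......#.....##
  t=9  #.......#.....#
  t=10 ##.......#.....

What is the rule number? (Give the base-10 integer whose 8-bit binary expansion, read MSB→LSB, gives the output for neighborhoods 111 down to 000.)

80

  [7] ### => .  t=0,i=3
  [6] ##. => #  t=0,i=0
  [5] #.# => .  t=0,i=1
  [4] #.. => #  t=0,i=7
  [3] .## => .  t=0,i=2
  [2] .#. => .  t=1,i=0
  [1] ..# => .  t=0,i=8
  [0] ... => .  t=1,i=2
  bits 01010000 = 80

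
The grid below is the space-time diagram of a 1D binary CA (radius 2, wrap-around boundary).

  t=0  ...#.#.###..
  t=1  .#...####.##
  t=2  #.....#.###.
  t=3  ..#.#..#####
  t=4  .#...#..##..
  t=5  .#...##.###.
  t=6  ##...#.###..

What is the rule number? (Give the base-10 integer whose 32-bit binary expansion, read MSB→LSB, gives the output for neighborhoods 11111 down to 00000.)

2917522002

  [31] ##### => #  t=3,i=9
  [30] ####. => .  t=1,i=7
  [29] ###.# => #  t=1,i=8
  [28] ###.. => .  t=0,i=9
  [27] ##.## => #  t=1,i=9
  [26] ##.#. => #  t=1,i=0
  [25] ##..# => .  t=3,i=0
  [24] ##... => #  t=0,i=10
  [23] #.### => #  t=0,i=7
  [22] #.##. => #  t=1,i=10
  [21] #.#.# => #  t=0,i=5
  [20] #.#.. => .  t=1,i=1
  [19] #..## => .  t=3,i=6
  [18] #..#. => #  t=3,i=1
  [17] #...# => .  t=1,i=3
  [16] #.... => #  t=0,i=11
  [15] .#### => #  t=1,i=6
  [14] .###. => #  t=0,i=8
  [13] .##.# => .  t=1,i=11
  [12] .##.. => #  t=4,i=9
  [11] .#.## => #  t=0,i=6
  [10] .#.#. => .  t=0,i=4
  [9] .#..# => #  t=3,i=5
  [8] .#... => .  t=1,i=2
  [7] ..### => .  t=1,i=5
  [6] ..##. => #  t=4,i=8
  [5] ..#.# => .  t=0,i=3
  [4] ..#.. => #  t=4,i=1
  [3] ...## => .  t=1,i=4
  [2] ...#. => .  t=0,i=2
  [1] ....# => #  t=0,i=1
  [0] ..... => .  t=0,i=0
  bits 10101101111001011101101001010010 = 2917522002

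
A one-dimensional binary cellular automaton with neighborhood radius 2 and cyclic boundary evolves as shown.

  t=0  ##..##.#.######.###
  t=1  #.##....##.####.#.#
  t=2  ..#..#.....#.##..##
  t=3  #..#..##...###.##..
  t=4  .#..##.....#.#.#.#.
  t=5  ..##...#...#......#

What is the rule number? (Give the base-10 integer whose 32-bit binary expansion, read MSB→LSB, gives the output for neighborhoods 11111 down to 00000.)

  [31] ##### => #  t=0,i=11
  [30] ####. => #  t=0,i=0
  [29] ###.# => #  t=0,i=14
  [28] ###.. => .  t=0,i=1
  [27] ##.## => .  t=0,i=15
  [26] ##.#. => .  t=0,i=6
  [25] ##..# => #  t=0,i=2
  [24] ##... => .  t=1,i=4
  [23] #.### => #  t=0,i=9
  [22] #.##. => #  t=1,i=2
  [21] #.#.# => .  t=0,i=7
  [20] #.#.. => .  t=4,i=17
  [19] #..## => #  t=0,i=3
  [18] #..#. => .  t=2,i=1
  [17] #...# => .  t=3,i=9
  [16] #.... => #  t=1,i=5
  [15] .#### => .  t=0,i=10
  [14] .###. => .  t=3,i=12
  [13] .##.# => .  t=0,i=5
  [12] .##.. => .  t=1,i=3
  [11] .#.## => #  t=0,i=8
  [10] .#.#. => .  t=4,i=12
  [9] .#..# => #  t=2,i=3
  [8] .#... => #  t=2,i=6
  [7] ..### => #  t=3,i=11
  [6] ..##. => .  t=0,i=4
  [5] ..#.# => #  t=2,i=11
  [4] ..#.. => .  t=2,i=2
  [3] ...## => .  t=1,i=7
  [2] ...#. => .  t=2,i=10
  [1] ....# => .  t=1,i=6
  [0] ..... => .  t=2,i=8
  bits 11100010110010010000101110100000 = 3804826528

3804826528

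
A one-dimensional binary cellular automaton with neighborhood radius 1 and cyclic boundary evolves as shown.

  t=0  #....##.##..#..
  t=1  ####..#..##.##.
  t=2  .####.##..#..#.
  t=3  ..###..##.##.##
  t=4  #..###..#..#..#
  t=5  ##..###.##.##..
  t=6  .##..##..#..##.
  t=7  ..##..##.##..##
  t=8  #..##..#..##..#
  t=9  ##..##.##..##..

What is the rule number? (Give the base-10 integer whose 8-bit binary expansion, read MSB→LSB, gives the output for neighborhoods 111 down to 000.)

  ### -> #   bit 7 = 1  t=1,i=1
  ##. -> #   bit 6 = 1  t=0,i=6
  #.# -> .   bit 5 = 0  t=0,i=7
  #.. -> #   bit 4 = 1  t=0,i=1
  .## -> .   bit 3 = 0  t=0,i=5
  .#. -> #   bit 2 = 1  t=0,i=0
  ..# -> .   bit 1 = 0  t=0,i=4
  ... -> #   bit 0 = 1  t=0,i=2
  bits 11010101 = 213

213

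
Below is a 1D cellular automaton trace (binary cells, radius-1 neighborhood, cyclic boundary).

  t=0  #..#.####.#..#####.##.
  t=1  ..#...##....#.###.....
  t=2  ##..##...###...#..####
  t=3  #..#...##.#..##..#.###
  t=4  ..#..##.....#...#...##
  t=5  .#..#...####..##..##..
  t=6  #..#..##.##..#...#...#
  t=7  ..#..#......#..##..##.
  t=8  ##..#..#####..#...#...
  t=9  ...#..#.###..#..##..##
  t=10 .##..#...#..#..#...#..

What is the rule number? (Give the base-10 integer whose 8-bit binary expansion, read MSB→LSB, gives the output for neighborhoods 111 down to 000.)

131

  nb ###: next=#  (t=0,i=6, bit7=1)
  nb ##.: next=.  (t=0,i=8, bit6=0)
  nb #.#: next=.  (t=0,i=4, bit5=0)
  nb #..: next=.  (t=0,i=1, bit4=0)
  nb .##: next=.  (t=0,i=5, bit3=0)
  nb .#.: next=.  (t=0,i=0, bit2=0)
  nb ..#: next=#  (t=0,i=2, bit1=1)
  nb ...: next=#  (t=1,i=0, bit0=1)
  bits 10000011 = 131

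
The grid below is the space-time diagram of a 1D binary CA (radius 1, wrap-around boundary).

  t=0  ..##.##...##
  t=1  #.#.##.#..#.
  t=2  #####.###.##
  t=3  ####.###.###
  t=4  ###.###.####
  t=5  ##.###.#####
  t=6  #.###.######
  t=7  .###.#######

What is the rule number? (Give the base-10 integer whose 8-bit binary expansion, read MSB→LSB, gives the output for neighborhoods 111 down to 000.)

188

  [7] ### => #  t=2,i=0
  [6] ##. => .  t=0,i=3
  [5] #.# => #  t=0,i=4
  [4] #.. => #  t=0,i=0
  [3] .## => #  t=0,i=2
  [2] .#. => #  t=1,i=0
  [1] ..# => .  t=0,i=1
  [0] ... => .  t=0,i=8
  bits 10111100 = 188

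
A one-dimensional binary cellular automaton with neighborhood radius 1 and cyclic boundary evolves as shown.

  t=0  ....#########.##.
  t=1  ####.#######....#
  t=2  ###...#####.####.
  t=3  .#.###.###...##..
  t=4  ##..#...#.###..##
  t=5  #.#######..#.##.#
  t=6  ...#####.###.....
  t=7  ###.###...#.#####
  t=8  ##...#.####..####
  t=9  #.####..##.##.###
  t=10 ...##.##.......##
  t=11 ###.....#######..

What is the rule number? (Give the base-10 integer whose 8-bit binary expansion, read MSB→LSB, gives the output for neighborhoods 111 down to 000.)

  [7] ### => #  t=0,i=5
  [6] ##. => .  t=0,i=12
  [5] #.# => .  t=0,i=13
  [4] #.. => #  t=0,i=16
  [3] .## => .  t=0,i=4
  [2] .#. => #  t=3,i=1
  [1] ..# => #  t=0,i=3
  [0] ... => #  t=0,i=0
  bits 10010111 = 151

151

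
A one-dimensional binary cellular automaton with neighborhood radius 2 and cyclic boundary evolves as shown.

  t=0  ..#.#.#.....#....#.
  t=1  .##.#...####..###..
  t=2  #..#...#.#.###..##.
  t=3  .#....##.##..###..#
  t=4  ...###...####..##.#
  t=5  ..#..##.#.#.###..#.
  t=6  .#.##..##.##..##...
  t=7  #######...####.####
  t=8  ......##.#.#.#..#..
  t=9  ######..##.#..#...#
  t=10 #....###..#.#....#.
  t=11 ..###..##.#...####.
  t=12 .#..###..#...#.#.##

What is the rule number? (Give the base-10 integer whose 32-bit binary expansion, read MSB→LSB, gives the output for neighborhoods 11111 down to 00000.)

929667631

  #####|.  b31=0 t=7,i=0
  ####.|.  b30=0 t=1,i=10
  ###.#|#  b29=1 t=7,i=13
  ###..|#  b28=1 t=1,i=11
  ##.##|.  b27=0 t=3,i=8
  ##.#.|#  b26=1 t=1,i=3
  ##..#|#  b25=1 t=1,i=12
  ##...|#  b24=1 t=1,i=17
  #.###|.  b23=0 t=2,i=11
  #.##.|#  b22=1 t=3,i=9
  #.#.#|#  b21=1 t=0,i=4
  #.#..|.  b20=0 t=0,i=6
  #..##|#  b19=1 t=1,i=13
  #..#.|.  b18=0 t=2,i=2
  #...#|.  b17=0 t=0,i=0
  #....|#  b16=1 t=0,i=8
  .####|#  b15=1 t=1,i=9
  .###.|.  b14=0 t=1,i=15
  .##.#|.  b13=0 t=1,i=2
  .##..|#  b12=1 t=3,i=10
  .#.##|#  b11=1 t=2,i=10
  .#.#.|.  b10=0 t=0,i=3
  .#..#|#  b9=1 t=2,i=1
  .#...|.  b8=0 t=0,i=7
  ..###|.  b7=0 t=1,i=8
  ..##.|.  b6=0 t=1,i=1
  ..#.#|#  b5=1 t=0,i=2
  ..#..|.  b4=0 t=0,i=12
  ...##|#  b3=1 t=1,i=0
  ...#.|#  b2=1 t=0,i=1
  ....#|#  b1=1 t=0,i=10
  .....|#  b0=1 t=0,i=9
  bits 00110111011010011001101000101111 = 929667631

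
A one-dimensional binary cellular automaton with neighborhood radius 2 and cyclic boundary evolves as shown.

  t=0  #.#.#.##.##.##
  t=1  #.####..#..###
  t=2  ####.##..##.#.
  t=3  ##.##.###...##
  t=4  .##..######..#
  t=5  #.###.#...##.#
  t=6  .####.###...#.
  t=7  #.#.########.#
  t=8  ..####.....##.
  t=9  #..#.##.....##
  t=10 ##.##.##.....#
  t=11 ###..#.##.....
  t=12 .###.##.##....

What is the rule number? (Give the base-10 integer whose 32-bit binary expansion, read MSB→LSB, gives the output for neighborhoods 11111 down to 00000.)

1002102564

  nb #####: next=.  (t=4,i=7, bit31=0)
  nb ####.: next=.  (t=1,i=4, bit30=0)
  nb ###.#: next=#  (t=0,i=0, bit29=1)
  nb ###..: next=#  (t=1,i=5, bit28=1)
  nb ##.##: next=#  (t=0,i=8, bit27=1)
  nb ##.#.: next=.  (t=0,i=1, bit26=0)
  nb ##..#: next=#  (t=1,i=6, bit25=1)
  nb ##...: next=#  (t=3,i=9, bit24=1)
  nb #.###: next=#  (t=0,i=12, bit23=1)
  nb #.##.: next=.  (t=0,i=6, bit22=0)
  nb #.#.#: next=#  (t=0,i=2, bit21=1)
  nb #.#..: next=#  (t=5,i=6, bit20=1)
  nb #..##: next=#  (t=1,i=10, bit19=1)
  nb #..#.: next=.  (t=1,i=7, bit18=0)
  nb #...#: next=#  (t=3,i=10, bit17=1)
  nb #....: next=.  (t=8,i=7, bit16=0)
  nb .####: next=#  (t=1,i=3, bit15=1)
  nb .###.: next=#  (t=0,i=13, bit14=1)
  nb .##.#: next=.  (t=0,i=7, bit13=0)
  nb .##..: next=#  (t=2,i=6, bit12=1)
  nb .#.##: next=#  (t=0,i=5, bit11=1)
  nb .#.#.: next=#  (t=0,i=3, bit10=1)
  nb .#..#: next=#  (t=1,i=9, bit9=1)
  nb .#...: next=#  (t=5,i=7, bit8=1)
  nb ..###: next=.  (t=1,i=11, bit7=0)
  nb ..##.: next=.  (t=2,i=9, bit6=0)
  nb ..#.#: next=#  (t=4,i=13, bit5=1)
  nb ..#..: next=.  (t=1,i=8, bit4=0)
  nb ...##: next=.  (t=3,i=11, bit3=0)
  nb ...#.: next=#  (t=6,i=11, bit2=1)
  nb ....#: next=.  (t=8,i=9, bit1=0)
  nb .....: next=.  (t=8,i=8, bit0=0)
  bits 00111011101110101101111100100100 = 1002102564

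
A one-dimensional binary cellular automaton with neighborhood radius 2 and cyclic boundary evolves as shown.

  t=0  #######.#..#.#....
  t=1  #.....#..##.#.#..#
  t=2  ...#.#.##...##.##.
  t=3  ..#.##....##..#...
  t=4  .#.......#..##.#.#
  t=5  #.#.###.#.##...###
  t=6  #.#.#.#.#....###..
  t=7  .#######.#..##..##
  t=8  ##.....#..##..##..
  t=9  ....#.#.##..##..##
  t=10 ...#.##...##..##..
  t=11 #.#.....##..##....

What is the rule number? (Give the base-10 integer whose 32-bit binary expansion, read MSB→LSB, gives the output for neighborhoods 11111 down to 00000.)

716048269

  nb #####: next=.  (t=0,i=2, bit31=0)
  nb ####.: next=.  (t=0,i=5, bit30=0)
  nb ###.#: next=#  (t=0,i=6, bit29=1)
  nb ###..: next=.  (t=6,i=15, bit28=0)
  nb ##.##: next=#  (t=2,i=14, bit27=1)
  nb ##.#.: next=.  (t=0,i=7, bit26=0)
  nb ##..#: next=#  (t=3,i=12, bit25=1)
  nb ##...: next=.  (t=1,i=1, bit24=0)
  nb #.###: next=#  (t=5,i=4, bit23=1)
  nb #.##.: next=.  (t=2,i=7, bit22=0)
  nb #.#.#: next=#  (t=1,i=12, bit21=1)
  nb #.#..: next=.  (t=0,i=8, bit20=0)
  nb #..##: next=#  (t=1,i=8, bit19=1)
  nb #..#.: next=#  (t=0,i=10, bit18=1)
  nb #...#: next=#  (t=2,i=10, bit17=1)
  nb #....: next=.  (t=0,i=15, bit16=0)
  nb .####: next=.  (t=0,i=1, bit15=0)
  nb .###.: next=.  (t=5,i=5, bit14=0)
  nb .##.#: next=.  (t=1,i=10, bit13=0)
  nb .##..: next=.  (t=1,i=0, bit12=0)
  nb .#.##: next=.  (t=2,i=6, bit11=0)
  nb .#.#.: next=#  (t=0,i=12, bit10=1)
  nb .#..#: next=#  (t=0,i=9, bit9=1)
  nb .#...: next=#  (t=0,i=14, bit8=1)
  nb ..###: next=#  (t=0,i=0, bit7=1)
  nb ..##.: next=.  (t=1,i=9, bit6=0)
  nb ..#.#: next=.  (t=0,i=11, bit5=0)
  nb ..#..: next=.  (t=1,i=6, bit4=0)
  nb ...##: next=#  (t=0,i=17, bit3=1)
  nb ...#.: next=#  (t=1,i=5, bit2=1)
  nb ....#: next=.  (t=0,i=16, bit1=0)
  nb .....: next=#  (t=1,i=3, bit0=1)
  bits 00101010101011100000011110001101 = 716048269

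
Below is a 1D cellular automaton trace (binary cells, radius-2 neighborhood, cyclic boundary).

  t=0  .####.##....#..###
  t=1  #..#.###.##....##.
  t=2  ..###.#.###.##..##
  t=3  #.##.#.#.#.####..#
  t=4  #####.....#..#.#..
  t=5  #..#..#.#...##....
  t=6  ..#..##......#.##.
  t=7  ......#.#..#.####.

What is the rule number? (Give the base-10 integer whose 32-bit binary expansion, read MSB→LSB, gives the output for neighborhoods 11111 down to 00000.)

  #####|.  b31=0 t=4,i=2
  ####.|#  b30=1 t=0,i=3
  ###.#|.  b29=0 t=0,i=4
  ###..|.  b28=0 t=3,i=14
  ##.##|#  b27=1 t=0,i=0
  ##.#.|#  b26=1 t=1,i=17
  ##..#|#  b25=1 t=2,i=0
  ##...|.  b24=0 t=0,i=8
  #.###|.  b23=0 t=0,i=1
  #.##.|#  b22=1 t=0,i=6
  #.#.#|.  b21=0 t=2,i=6
  #.#..|.  b20=0 t=1,i=0
  #..##|.  b19=0 t=0,i=14
  #..#.|#  b18=1 t=1,i=2
  #...#|.  b17=0 t=5,i=10
  #....|#  b16=1 t=0,i=9
  .####|.  b15=0 t=0,i=2
  .###.|#  b14=1 t=0,i=16
  .##.#|#  b13=1 t=1,i=16
  .##..|#  b12=1 t=0,i=7
  .#.##|#  b11=1 t=1,i=4
  .#.#.|.  b10=0 t=3,i=6
  .#..#|.  b9=0 t=0,i=13
  .#...|.  b8=0 t=5,i=9
  ..###|#  b7=1 t=0,i=15
  ..##.|.  b6=0 t=1,i=15
  ..#.#|#  b5=1 t=1,i=3
  ..#..|.  b4=0 t=0,i=12
  ...##|.  b3=0 t=1,i=14
  ...#.|.  b2=0 t=0,i=11
  ....#|#  b1=1 t=0,i=10
  .....|.  b0=0 t=4,i=7
  bits 01001110010001010111100010100010 = 1313175714

1313175714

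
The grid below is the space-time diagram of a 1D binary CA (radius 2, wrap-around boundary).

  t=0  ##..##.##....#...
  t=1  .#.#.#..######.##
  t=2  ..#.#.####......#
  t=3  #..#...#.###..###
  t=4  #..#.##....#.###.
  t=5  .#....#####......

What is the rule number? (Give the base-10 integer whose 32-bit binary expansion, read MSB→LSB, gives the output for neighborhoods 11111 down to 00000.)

  ##### -> .   bit 31 = 0  t=1,i=10
  ####. -> .   bit 30 = 0  t=1,i=12
  ###.# -> .   bit 29 = 0  t=1,i=13
  ###.. -> #   bit 28 = 1  t=2,i=9
  ##.## -> .   bit 27 = 0  t=0,i=6
  ##.#. -> .   bit 26 = 0  t=1,i=0
  ##..# -> .   bit 25 = 0  t=0,i=2
  ##... -> #   bit 24 = 1  t=0,i=9
  #.### -> .   bit 23 = 0  t=2,i=6
  #.##. -> .   bit 22 = 0  t=0,i=7
  #.#.# -> .   bit 21 = 0  t=1,i=1
  #.#.. -> .   bit 20 = 0  t=1,i=5
  #..## -> #   bit 19 = 1  t=0,i=3
  #..#. -> .   bit 18 = 0  t=2,i=1
  #...# -> #   bit 17 = 1  t=0,i=15
  #.... -> #   bit 16 = 1  t=0,i=10
  .#### -> #   bit 15 = 1  t=1,i=9
  .###. -> .   bit 14 = 0  t=3,i=10
  .##.# -> #   bit 13 = 1  t=0,i=5
  .##.. -> #   bit 12 = 1  t=0,i=1
  .#.## -> .   bit 11 = 0  t=2,i=5
  .#.#. -> #   bit 10 = 1  t=1,i=2
  .#..# -> #   bit 9 = 1  t=1,i=6
  .#... -> .   bit 8 = 0  t=0,i=14
  ..### -> #   bit 7 = 1  t=1,i=8
  ..##. -> .   bit 6 = 0  t=0,i=0
  ..#.# -> .   bit 5 = 0  t=2,i=2
  ..#.. -> #   bit 4 = 1  t=0,i=13
  ...## -> #   bit 3 = 1  t=0,i=16
  ...#. -> #   bit 2 = 1  t=0,i=12
  ....# -> #   bit 1 = 1  t=0,i=11
  ..... -> .   bit 0 = 0  t=2,i=12
  bits 00010001000010111011011010011110 = 285980318

285980318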